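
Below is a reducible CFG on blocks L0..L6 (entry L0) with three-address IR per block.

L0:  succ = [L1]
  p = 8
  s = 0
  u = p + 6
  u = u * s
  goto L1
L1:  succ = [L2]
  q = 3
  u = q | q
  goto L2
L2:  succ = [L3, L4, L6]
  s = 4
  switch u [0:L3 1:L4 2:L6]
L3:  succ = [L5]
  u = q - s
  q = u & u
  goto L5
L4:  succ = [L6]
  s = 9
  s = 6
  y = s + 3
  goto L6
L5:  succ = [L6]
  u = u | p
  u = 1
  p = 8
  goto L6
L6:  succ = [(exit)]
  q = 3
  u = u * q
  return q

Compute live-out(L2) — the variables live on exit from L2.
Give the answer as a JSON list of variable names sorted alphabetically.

Per-block:
  L0: {p,s,u} / ∅
  L1: {q,u} / ∅
  L2: {s} / {u}
  L3: {q,u} / {q,s}
  L4: {s,y} / ∅
  L5: {p,u} / {p,u}
  L6: {q,u} / {u}

Live sets:
  live L0: ∅→{p}
  live L1: {p}→{p,q,u}
  live L2: {p,q,u}→{p,q,s,u}
  live L3: {p,q,s}→{p,u}
  live L4: {u}→{u}
  live L5: {p,u}→{u}
  live L6: {u}→∅

live-out(L2) = ["p", "q", "s", "u"]

Answer: ["p", "q", "s", "u"]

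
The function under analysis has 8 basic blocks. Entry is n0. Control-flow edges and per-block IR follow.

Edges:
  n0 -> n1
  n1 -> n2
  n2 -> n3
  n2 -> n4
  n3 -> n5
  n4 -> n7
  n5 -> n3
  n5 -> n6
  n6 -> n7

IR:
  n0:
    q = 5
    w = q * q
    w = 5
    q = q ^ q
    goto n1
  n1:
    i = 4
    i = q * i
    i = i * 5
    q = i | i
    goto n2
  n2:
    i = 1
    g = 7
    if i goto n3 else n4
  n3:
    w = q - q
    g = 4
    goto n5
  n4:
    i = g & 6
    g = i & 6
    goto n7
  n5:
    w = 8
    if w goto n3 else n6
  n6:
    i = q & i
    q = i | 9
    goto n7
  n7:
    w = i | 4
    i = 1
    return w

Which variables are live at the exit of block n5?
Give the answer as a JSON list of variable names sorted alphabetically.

Answer: ["i", "q"]

Working:
Block summaries:
  n0: {q,w} / ∅
  n1: {i,q} / {q}
  n2: {g,i} / ∅
  n3: {g,w} / {q}
  n4: {g,i} / {g}
  n5: {w} / ∅
  n6: {i,q} / {i,q}
  n7: {i,w} / {i}

Live sets:
  n0: in=∅ out={q}
  n1: in={q} out={q}
  n2: in={q} out={g,i,q}
  n3: in={i,q} out={i,q}
  n4: in={g} out={i}
  n5: in={i,q} out={i,q}
  n6: in={i,q} out={i}
  n7: in={i} out=∅

live-out(n5) = ["i", "q"]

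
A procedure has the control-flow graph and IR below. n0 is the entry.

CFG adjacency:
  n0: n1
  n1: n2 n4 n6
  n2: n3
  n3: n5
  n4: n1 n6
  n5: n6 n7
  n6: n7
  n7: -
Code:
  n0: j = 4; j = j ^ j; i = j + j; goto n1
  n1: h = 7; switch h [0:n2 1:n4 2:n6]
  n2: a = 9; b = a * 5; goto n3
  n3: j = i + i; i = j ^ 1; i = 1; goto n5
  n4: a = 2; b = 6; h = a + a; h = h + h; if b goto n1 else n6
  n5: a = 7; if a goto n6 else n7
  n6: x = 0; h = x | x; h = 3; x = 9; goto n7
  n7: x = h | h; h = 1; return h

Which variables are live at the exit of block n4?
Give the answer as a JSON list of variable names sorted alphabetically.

Per-block:
  n0 def {i,j} use ∅
  n1 def {h} use ∅
  n2 def {a,b} use ∅
  n3 def {i,j} use {i}
  n4 def {a,b,h} use ∅
  n5 def {a} use ∅
  n6 def {h,x} use ∅
  n7 def {h,x} use {h}

Backward fixpoint:
  live n0: ∅→{i}
  live n1: {i}→{h,i}
  live n2: {h,i}→{h,i}
  live n3: {h,i}→{h}
  live n4: {i}→{i}
  live n5: {h}→{h}
  live n6: ∅→{h}
  live n7: {h}→∅

live-out(n4) = ["i"]

Answer: ["i"]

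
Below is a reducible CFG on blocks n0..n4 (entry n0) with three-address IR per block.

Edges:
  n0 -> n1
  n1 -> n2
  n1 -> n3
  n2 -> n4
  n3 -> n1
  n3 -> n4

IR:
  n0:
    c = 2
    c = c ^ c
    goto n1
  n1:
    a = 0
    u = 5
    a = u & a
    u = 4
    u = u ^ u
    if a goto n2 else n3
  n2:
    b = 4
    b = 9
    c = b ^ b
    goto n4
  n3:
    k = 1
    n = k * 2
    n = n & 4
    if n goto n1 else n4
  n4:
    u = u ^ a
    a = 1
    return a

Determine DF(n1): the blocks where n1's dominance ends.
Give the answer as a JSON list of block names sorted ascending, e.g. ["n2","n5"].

Answer: ["n1"]

Analysis:
idom tree: n1←n0 n2←n1 n3←n1 n4←n1
Dom∩ at merges:
  n1: preds {n0,n3}: {n0} ∩ {n0,n1,n3} = {n0}; idom=n0
  n4: preds {n2,n3}: {n0,n1,n2} ∩ {n0,n1,n3} = {n0,n1}; idom=n1

Frontier:
  n1←n0: walk · to n0
  n1←n3: walk n3→n1 to n0
  n4←n2: walk n2 to n1
  n4←n3: walk n3 to n1
  DF(n0)=∅
  DF(n1)={n1}
  DF(n2)={n4}
  DF(n3)={n1,n4}
  DF(n4)=∅

DF(n1) = ["n1"]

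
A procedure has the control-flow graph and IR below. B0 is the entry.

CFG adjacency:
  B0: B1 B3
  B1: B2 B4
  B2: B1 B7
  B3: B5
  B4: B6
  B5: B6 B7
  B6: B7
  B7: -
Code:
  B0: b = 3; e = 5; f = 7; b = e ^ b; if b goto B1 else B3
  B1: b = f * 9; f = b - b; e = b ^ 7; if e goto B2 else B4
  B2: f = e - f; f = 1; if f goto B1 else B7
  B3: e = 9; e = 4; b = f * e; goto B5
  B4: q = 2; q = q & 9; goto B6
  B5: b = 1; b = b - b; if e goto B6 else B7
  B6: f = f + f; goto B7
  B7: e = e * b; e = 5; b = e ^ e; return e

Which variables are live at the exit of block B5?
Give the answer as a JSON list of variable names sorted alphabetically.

Block summaries:
  B0: def={b,e,f} ue=∅
  B1: def={b,e,f} ue={f}
  B2: def={f} ue={e,f}
  B3: def={b,e} ue={f}
  B4: def={q} ue=∅
  B5: def={b} ue={e}
  B6: def={f} ue={f}
  B7: def={b,e} ue={b,e}

Live sets:
  live B0: ∅→{f}
  live B1: {f}→{b,e,f}
  live B2: {b,e,f}→{b,e,f}
  live B3: {f}→{e,f}
  live B4: {b,e,f}→{b,e,f}
  live B5: {e,f}→{b,e,f}
  live B6: {b,e,f}→{b,e}
  live B7: {b,e}→∅

live-out(B5) = ["b", "e", "f"]

Answer: ["b", "e", "f"]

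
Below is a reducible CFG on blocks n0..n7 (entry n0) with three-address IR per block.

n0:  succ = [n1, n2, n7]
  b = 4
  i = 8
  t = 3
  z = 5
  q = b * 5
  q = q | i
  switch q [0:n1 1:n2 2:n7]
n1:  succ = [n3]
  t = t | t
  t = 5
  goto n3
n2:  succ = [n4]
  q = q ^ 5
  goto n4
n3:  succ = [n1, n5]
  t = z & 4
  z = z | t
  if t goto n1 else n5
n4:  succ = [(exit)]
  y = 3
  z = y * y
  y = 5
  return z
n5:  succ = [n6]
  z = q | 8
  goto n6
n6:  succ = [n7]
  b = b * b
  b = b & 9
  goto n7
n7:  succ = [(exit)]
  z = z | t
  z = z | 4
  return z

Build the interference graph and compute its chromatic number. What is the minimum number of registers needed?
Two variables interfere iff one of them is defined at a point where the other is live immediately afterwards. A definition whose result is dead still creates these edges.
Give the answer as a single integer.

Answer: 5

Working:
def/use:
  n0 def {b,i,q,t,z} use ∅
  n1 def {t} use {t}
  n2 def {q} use {q}
  n3 def {t,z} use {z}
  n4 def {y,z} use ∅
  n5 def {z} use {q}
  n6 def {b} use {b}
  n7 def {z} use {t,z}

Liveness:
  n0 li=∅ lo={b,q,t,z}
  n1 li={b,q,t,z} lo={b,q,z}
  n2 li={q} lo=∅
  n3 li={b,q,z} lo={b,q,t,z}
  n4 li=∅ lo=∅
  n5 li={b,q,t} lo={b,t,z}
  n6 li={b,t,z} lo={t,z}
  n7 li={t,z} lo=∅

Conflict graph:
  b↔{i,q,t,z}
  i↔{b,q,t,z}
  q↔{b,i,t,z}
  t↔{b,i,q,z}
  y↔{z}
  z↔{b,i,q,t,y}

Chromatic number:
  lower bound: {b,i,q,t,z} mutually conflict ⇒ χ ≥ 5
  5-colouring: R0={z}  R1={b,y}  R2={i}  R3={q}  R4={t}
  χ = 5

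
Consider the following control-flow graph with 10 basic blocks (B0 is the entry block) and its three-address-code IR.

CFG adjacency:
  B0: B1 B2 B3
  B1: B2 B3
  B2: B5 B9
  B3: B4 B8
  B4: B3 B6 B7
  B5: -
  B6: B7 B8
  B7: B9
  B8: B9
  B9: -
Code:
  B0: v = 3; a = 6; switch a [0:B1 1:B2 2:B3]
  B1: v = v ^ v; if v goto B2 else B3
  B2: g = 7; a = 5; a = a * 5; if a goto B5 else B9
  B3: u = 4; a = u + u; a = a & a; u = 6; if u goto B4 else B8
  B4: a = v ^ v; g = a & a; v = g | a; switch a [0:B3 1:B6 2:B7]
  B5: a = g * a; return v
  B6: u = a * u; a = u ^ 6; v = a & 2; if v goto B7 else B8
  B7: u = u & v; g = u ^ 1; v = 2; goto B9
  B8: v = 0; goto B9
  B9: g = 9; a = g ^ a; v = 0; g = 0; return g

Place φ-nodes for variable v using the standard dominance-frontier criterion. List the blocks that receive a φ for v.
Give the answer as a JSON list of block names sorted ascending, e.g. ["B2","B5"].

Answer: ["B2", "B3", "B7", "B8", "B9"]

Analysis:
idom tree: B1←B0 B2←B0 B3←B0 B4←B3 B5←B2 B6←B4 B7←B4 B8←B3 B9←B0
Join-block Dom:
  B2: preds {B0,B1}: {B0} ∩ {B0,B1} = {B0}; idom=B0
  B3: preds {B0,B1,B4}: {B0} ∩ {B0,B1} ∩ {B0,B3,B4} = {B0}; idom=B0
  B7: preds {B4,B6}: {B0,B3,B4} ∩ {B0,B3,B4,B6} = {B0,B3,B4}; idom=B4
  B8: preds {B3,B6}: {B0,B3} ∩ {B0,B3,B4,B6} = {B0,B3}; idom=B3
  B9: preds {B2,B7,B8}: {B0,B2} ∩ {B0,B3,B4,B7} ∩ {B0,B3,B8} = {B0}; idom=B0

DF walk-up:
  join B2 pred B0: · stop@B0
  join B2 pred B1: B1 stop@B0
  join B3 pred B0: · stop@B0
  join B3 pred B1: B1 stop@B0
  join B3 pred B4: B4→B3 stop@B0
  join B7 pred B4: · stop@B4
  join B7 pred B6: B6 stop@B4
  join B8 pred B3: · stop@B3
  join B8 pred B6: B6→B4 stop@B3
  join B9 pred B2: B2 stop@B0
  join B9 pred B7: B7→B4→B3 stop@B0
  join B9 pred B8: B8→B3 stop@B0
  B0 → ∅
  B1 → {B2,B3}
  B2 → {B9}
  B3 → {B3,B9}
  B4 → {B3,B8,B9}
  B5 → ∅
  B6 → {B7,B8}
  B7 → {B9}
  B8 → {B9}
  B9 → ∅

φ for v: defs {B0,B1,B4,B6,B7,B8,B9}
  DF⁺ = {B2,B3,B7,B8,B9}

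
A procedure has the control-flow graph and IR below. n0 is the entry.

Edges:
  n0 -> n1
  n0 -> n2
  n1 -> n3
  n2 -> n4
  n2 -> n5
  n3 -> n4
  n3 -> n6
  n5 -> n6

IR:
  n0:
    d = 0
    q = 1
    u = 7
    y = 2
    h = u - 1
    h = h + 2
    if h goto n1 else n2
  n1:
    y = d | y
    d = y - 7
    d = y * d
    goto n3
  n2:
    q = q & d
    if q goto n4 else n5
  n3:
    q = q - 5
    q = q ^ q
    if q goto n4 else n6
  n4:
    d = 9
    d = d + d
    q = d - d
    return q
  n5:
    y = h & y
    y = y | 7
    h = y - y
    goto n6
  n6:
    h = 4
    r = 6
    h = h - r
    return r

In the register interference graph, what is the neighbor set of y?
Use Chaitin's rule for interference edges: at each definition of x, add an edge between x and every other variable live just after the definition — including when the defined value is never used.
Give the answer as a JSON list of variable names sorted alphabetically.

Per-block:
  n0 def {d,h,q,u,y} use ∅
  n1 def {d,y} use {d,y}
  n2 def {q} use {d,q}
  n3 def {q} use {q}
  n4 def {d,q} use ∅
  n5 def {h,y} use {h,y}
  n6 def {h,r} use ∅

Backward fixpoint:
  n0: in=∅ out={d,h,q,y}
  n1: in={d,q,y} out={q}
  n2: in={d,h,q,y} out={h,y}
  n3: in={q} out=∅
  n4: in=∅ out=∅
  n5: in={h,y} out=∅
  n6: in=∅ out=∅

Interference:
  d — {h,q,u,y}
  h — {d,q,r,y}
  q — {d,h,u,y}
  r — {h}
  u — {d,q,y}
  y — {d,h,q,u}

N(y) = ["d", "h", "q", "u"]

Answer: ["d", "h", "q", "u"]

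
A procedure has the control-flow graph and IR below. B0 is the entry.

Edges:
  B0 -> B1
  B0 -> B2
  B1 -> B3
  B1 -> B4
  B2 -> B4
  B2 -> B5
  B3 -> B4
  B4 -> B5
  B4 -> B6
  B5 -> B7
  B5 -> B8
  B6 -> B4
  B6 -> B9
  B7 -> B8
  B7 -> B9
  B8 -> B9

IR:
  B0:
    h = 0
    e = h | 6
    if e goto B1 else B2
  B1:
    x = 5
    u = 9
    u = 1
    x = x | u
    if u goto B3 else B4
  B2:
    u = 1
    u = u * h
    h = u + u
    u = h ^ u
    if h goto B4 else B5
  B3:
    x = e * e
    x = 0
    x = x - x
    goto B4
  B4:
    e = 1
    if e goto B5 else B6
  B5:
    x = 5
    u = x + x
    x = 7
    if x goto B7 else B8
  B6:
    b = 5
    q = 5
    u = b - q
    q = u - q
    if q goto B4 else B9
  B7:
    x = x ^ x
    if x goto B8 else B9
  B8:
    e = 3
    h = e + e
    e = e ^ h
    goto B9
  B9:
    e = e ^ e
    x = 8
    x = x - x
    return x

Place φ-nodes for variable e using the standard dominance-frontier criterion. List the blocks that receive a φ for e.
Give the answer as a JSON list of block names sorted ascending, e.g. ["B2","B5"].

Answer: ["B4", "B5", "B9"]

Derivation:
idom tree: B1←B0 B2←B0 B3←B1 B4←B0 B5←B0 B6←B4 B7←B5 B8←B5 B9←B0
Dom at joins:
  B4: preds {B1,B2,B3,B6}: {B0,B1} ∩ {B0,B2} ∩ {B0,B1,B3} ∩ {B0,B4,B6} = {B0}; idom=B0
  B5: preds {B2,B4}: {B0,B2} ∩ {B0,B4} = {B0}; idom=B0
  B8: preds {B5,B7}: {B0,B5} ∩ {B0,B5,B7} = {B0,B5}; idom=B5
  B9: preds {B6,B7,B8}: {B0,B4,B6} ∩ {B0,B5,B7} ∩ {B0,B5,B8} = {B0}; idom=B0

DF derivation:
  join B4 pred B1: B1 stop@B0
  join B4 pred B2: B2 stop@B0
  join B4 pred B3: B3→B1 stop@B0
  join B4 pred B6: B6→B4 stop@B0
  join B5 pred B2: B2 stop@B0
  join B5 pred B4: B4 stop@B0
  join B8 pred B5: · stop@B5
  join B8 pred B7: B7 stop@B5
  join B9 pred B6: B6→B4 stop@B0
  join B9 pred B7: B7→B5 stop@B0
  join B9 pred B8: B8→B5 stop@B0
  B0: DF=∅
  B1: DF={B4}
  B2: DF={B4,B5}
  B3: DF={B4}
  B4: DF={B4,B5,B9}
  B5: DF={B9}
  B6: DF={B4,B9}
  B7: DF={B8,B9}
  B8: DF={B9}
  B9: DF=∅

φ for e: defs {B0,B4,B8,B9}
  DF⁺ = {B4,B5,B9}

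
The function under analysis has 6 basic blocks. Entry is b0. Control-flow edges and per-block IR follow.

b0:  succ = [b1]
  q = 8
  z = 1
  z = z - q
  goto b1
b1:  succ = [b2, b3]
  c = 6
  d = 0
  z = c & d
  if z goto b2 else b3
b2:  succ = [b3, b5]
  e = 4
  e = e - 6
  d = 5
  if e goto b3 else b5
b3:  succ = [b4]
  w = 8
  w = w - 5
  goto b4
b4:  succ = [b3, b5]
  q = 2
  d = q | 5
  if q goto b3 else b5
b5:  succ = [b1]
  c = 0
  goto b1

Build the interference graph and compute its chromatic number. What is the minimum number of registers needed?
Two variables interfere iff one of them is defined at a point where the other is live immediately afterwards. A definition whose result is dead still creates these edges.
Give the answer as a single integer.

Block summaries:
  b0 def {q,z} use ∅
  b1 def {c,d,z} use ∅
  b2 def {d,e} use ∅
  b3 def {w} use ∅
  b4 def {d,q} use ∅
  b5 def {c} use ∅

Liveness:
  b0 li=∅ lo=∅
  b1 li=∅ lo=∅
  b2 li=∅ lo=∅
  b3 li=∅ lo=∅
  b4 li=∅ lo=∅
  b5 li=∅ lo=∅

Conflict graph:
  c: {d}
  d: {c,e,q}
  e: {d}
  q: {d,z}
  w: ∅
  z: {q}

Registers:
  {c,d} pairwise interfere (2-clique) ⇒ χ ≥ 2
  2-colouring: c0={d,w,z}  c1={c,e,q}
  χ = 2

Answer: 2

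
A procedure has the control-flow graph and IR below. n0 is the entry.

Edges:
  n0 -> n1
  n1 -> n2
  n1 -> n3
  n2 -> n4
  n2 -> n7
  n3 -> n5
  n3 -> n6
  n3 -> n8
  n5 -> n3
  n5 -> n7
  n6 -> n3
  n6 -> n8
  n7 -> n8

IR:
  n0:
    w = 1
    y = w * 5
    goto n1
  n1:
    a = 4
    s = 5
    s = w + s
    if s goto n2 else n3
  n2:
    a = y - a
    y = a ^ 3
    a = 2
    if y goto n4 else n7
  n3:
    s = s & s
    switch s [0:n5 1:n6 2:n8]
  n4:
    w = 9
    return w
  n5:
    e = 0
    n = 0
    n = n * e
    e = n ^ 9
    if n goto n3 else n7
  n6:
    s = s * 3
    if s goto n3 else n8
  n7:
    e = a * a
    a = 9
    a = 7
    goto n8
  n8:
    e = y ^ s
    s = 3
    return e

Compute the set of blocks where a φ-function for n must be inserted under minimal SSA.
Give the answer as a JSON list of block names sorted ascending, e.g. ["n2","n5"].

Answer: ["n3", "n7", "n8"]

Analysis:
idom tree: n1←n0 n2←n1 n3←n1 n4←n2 n5←n3 n6←n3 n7←n1 n8←n1
Join-block Dom:
  n3: preds {n1,n5,n6}: {n0,n1} ∩ {n0,n1,n3,n5} ∩ {n0,n1,n3,n6} = {n0,n1}; idom=n1
  n7: preds {n2,n5}: {n0,n1,n2} ∩ {n0,n1,n3,n5} = {n0,n1}; idom=n1
  n8: preds {n3,n6,n7}: {n0,n1,n3} ∩ {n0,n1,n3,n6} ∩ {n0,n1,n7} = {n0,n1}; idom=n1

DF derivation:
  n3←n1: walk · to n1
  n3←n5: walk n5→n3 to n1
  n3←n6: walk n6→n3 to n1
  n7←n2: walk n2 to n1
  n7←n5: walk n5→n3 to n1
  n8←n3: walk n3 to n1
  n8←n6: walk n6→n3 to n1
  n8←n7: walk n7 to n1
  n0: DF=∅
  n1: DF=∅
  n2: DF={n7}
  n3: DF={n3,n7,n8}
  n4: DF=∅
  n5: DF={n3,n7}
  n6: DF={n3,n8}
  n7: DF={n8}
  n8: DF=∅

φ for n: defs {n5}
  DF⁺ = {n3,n7,n8}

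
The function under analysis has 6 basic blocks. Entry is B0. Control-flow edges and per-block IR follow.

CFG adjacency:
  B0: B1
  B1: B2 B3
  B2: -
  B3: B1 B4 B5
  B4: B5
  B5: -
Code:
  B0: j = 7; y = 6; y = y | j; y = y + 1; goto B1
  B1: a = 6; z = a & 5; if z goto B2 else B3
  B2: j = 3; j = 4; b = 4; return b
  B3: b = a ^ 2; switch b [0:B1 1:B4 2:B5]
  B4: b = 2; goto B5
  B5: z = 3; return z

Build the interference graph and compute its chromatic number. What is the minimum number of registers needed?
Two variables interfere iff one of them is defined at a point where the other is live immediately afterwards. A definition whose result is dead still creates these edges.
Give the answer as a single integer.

Block summaries:
  B0: def={j,y} ue=∅
  B1: def={a,z} ue=∅
  B2: def={b,j} ue=∅
  B3: def={b} ue={a}
  B4: def={b} ue=∅
  B5: def={z} ue=∅

Live sets:
  live B0: ∅→∅
  live B1: ∅→{a}
  live B2: ∅→∅
  live B3: {a}→∅
  live B4: ∅→∅
  live B5: ∅→∅

Interfere edges:
  a — {z}
  b — ∅
  j — {y}
  y — {j}
  z — {a}

Registers:
  lower bound: {a,z} mutually conflict ⇒ χ ≥ 2
  2-colouring: R0={a,b,j}  R1={y,z}
  χ = 2

Answer: 2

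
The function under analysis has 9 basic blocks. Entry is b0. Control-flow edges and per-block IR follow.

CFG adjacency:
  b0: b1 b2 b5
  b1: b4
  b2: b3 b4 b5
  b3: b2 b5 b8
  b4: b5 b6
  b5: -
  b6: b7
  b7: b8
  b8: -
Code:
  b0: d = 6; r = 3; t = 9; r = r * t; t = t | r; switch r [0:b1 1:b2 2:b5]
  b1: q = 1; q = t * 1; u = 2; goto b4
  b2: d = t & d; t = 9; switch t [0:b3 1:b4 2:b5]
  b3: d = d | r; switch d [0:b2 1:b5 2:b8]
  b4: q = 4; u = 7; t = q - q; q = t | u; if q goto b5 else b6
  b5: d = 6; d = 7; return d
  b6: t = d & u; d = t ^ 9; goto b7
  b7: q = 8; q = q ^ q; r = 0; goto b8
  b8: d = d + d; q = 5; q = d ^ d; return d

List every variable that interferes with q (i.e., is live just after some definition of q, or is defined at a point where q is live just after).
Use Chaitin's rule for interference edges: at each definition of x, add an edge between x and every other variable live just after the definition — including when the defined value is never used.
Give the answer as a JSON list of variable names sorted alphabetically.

Per-block:
  b0 def {d,r,t} use ∅
  b1 def {q,u} use {t}
  b2 def {d,t} use {d,t}
  b3 def {d} use {d,r}
  b4 def {q,t,u} use ∅
  b5 def {d} use ∅
  b6 def {d,t} use {d,u}
  b7 def {q,r} use ∅
  b8 def {d,q} use {d}

Live sets:
  live b0: ∅→{d,r,t}
  live b1: {d,t}→{d}
  live b2: {d,r,t}→{d,r,t}
  live b3: {d,r,t}→{d,r,t}
  live b4: {d}→{d,u}
  live b5: ∅→∅
  live b6: {d,u}→{d}
  live b7: {d}→{d}
  live b8: {d}→∅

Conflict graph:
  d — {q,r,t,u}
  q — {d,t,u}
  r — {d,t}
  t — {d,q,r,u}
  u — {d,q,t}

N(q) = ["d", "t", "u"]

Answer: ["d", "t", "u"]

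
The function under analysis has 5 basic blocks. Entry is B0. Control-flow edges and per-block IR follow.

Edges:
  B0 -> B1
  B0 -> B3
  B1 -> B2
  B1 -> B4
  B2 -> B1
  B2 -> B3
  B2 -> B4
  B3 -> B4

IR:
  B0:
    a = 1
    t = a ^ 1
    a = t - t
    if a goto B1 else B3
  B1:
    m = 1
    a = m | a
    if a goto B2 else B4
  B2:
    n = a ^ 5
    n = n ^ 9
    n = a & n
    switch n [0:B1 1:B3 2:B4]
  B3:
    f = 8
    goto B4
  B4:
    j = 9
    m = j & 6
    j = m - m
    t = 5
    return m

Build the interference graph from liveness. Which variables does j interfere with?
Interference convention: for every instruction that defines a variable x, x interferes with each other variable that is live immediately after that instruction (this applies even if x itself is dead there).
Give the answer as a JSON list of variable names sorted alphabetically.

def/use:
  B0: {a,t} / ∅
  B1: {a,m} / {a}
  B2: {n} / {a}
  B3: {f} / ∅
  B4: {j,m,t} / ∅

Live sets:
  B0 li=∅ lo={a}
  B1 li={a} lo={a}
  B2 li={a} lo={a}
  B3 li=∅ lo=∅
  B4 li=∅ lo=∅

Interference:
  a — {m,n}
  f — ∅
  j — {m}
  m — {a,j,t}
  n — {a}
  t — {m}

N(j) = ["m"]

Answer: ["m"]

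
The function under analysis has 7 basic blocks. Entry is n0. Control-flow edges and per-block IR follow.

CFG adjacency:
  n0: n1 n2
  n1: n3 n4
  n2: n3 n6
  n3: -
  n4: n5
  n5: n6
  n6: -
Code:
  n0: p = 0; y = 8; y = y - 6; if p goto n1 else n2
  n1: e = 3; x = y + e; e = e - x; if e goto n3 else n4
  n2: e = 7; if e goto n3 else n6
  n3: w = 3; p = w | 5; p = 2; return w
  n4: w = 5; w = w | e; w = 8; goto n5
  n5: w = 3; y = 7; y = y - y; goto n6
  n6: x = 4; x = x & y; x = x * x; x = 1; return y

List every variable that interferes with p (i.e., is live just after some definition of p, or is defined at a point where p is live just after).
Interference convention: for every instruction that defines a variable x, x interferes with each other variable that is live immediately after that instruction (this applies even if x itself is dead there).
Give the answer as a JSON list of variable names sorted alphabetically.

Answer: ["w", "y"]

Derivation:
def/use:
  n0: def={p,y} ue=∅
  n1: def={e,x} ue={y}
  n2: def={e} ue=∅
  n3: def={p,w} ue=∅
  n4: def={w} ue={e}
  n5: def={w,y} ue=∅
  n6: def={x} ue={y}

Liveness:
  n0 li=∅ lo={y}
  n1 li={y} lo={e}
  n2 li={y} lo={y}
  n3 li=∅ lo=∅
  n4 li={e} lo=∅
  n5 li=∅ lo={y}
  n6 li={y} lo=∅

Conflict graph:
  e↔{w,x,y}
  p↔{w,y}
  w↔{e,p}
  x↔{e,y}
  y↔{e,p,x}

N(p) = ["w", "y"]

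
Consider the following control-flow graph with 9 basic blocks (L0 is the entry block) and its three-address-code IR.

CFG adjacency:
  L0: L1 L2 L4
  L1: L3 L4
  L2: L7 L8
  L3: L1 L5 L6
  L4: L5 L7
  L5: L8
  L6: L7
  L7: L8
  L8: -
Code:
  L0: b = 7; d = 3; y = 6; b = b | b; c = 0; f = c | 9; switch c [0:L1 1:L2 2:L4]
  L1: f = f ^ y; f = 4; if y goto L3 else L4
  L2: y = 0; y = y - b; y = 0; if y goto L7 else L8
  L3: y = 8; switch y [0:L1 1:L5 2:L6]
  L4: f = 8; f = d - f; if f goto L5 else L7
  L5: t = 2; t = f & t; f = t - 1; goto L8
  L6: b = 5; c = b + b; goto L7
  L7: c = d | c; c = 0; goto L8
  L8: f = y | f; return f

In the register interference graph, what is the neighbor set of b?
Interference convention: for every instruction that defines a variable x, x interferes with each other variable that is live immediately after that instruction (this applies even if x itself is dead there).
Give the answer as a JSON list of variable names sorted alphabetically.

def/use:
  L0: def={b,c,d,f,y} ue=∅
  L1: def={f} ue={f,y}
  L2: def={y} ue={b}
  L3: def={y} ue=∅
  L4: def={f} ue={d}
  L5: def={f,t} ue={f}
  L6: def={b,c} ue=∅
  L7: def={c} ue={c,d}
  L8: def={f} ue={f,y}

Live sets:
  L0: in=∅ out={b,c,d,f,y}
  L1: in={c,d,f,y} out={c,d,f,y}
  L2: in={b,c,d,f} out={c,d,f,y}
  L3: in={c,d,f} out={c,d,f,y}
  L4: in={c,d,y} out={c,d,f,y}
  L5: in={f,y} out={f,y}
  L6: in={d,f,y} out={c,d,f,y}
  L7: in={c,d,f,y} out={f,y}
  L8: in={f,y} out=∅

Conflict graph:
  b: {c,d,f,y}
  c: {b,d,f,y}
  d: {b,c,f,y}
  f: {b,c,d,t,y}
  t: {f,y}
  y: {b,c,d,f,t}

N(b) = ["c", "d", "f", "y"]

Answer: ["c", "d", "f", "y"]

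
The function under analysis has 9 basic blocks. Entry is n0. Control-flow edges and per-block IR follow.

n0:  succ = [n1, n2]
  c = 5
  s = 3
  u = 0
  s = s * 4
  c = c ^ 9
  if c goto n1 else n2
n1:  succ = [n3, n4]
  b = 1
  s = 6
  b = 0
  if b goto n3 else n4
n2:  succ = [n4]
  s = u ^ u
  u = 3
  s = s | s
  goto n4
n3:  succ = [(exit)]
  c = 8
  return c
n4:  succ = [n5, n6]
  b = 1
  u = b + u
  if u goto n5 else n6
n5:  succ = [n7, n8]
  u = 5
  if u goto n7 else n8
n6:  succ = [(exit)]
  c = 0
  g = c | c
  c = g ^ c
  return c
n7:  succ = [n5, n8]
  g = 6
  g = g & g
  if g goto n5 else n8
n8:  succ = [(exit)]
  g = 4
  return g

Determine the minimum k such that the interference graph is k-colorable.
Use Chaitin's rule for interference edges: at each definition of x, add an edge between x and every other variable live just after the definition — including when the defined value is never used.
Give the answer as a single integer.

Per-block:
  n0: def={c,s,u} ue=∅
  n1: def={b,s} ue=∅
  n2: def={s,u} ue={u}
  n3: def={c} ue=∅
  n4: def={b,u} ue={u}
  n5: def={u} ue=∅
  n6: def={c,g} ue=∅
  n7: def={g} ue=∅
  n8: def={g} ue=∅

Live sets:
  live n0: ∅→{u}
  live n1: {u}→{u}
  live n2: {u}→{u}
  live n3: ∅→∅
  live n4: {u}→∅
  live n5: ∅→∅
  live n6: ∅→∅
  live n7: ∅→∅
  live n8: ∅→∅

Interfere edges:
  b: {u}
  c: {g,s,u}
  g: {c}
  s: {c,u}
  u: {b,c,s}

Registers:
  lower bound: {c,s,u} mutually conflict ⇒ χ ≥ 3
  assign b→R0 c→R0 g→R1 s→R2 u→R1 — no edge inside a register ⇒ χ ≤ 3
  χ = 3

Answer: 3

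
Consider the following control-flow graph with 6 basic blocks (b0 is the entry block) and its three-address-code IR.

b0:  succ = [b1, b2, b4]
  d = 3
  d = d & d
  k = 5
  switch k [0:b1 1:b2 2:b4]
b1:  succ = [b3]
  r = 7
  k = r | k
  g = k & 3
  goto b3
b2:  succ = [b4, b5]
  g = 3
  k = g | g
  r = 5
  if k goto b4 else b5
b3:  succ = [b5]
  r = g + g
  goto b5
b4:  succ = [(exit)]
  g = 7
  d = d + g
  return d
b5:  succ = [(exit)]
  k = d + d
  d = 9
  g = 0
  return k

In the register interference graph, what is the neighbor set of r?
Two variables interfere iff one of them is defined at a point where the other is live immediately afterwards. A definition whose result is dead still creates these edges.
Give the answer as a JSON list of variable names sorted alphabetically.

Per-block:
  b0: def={d,k} ue=∅
  b1: def={g,k,r} ue={k}
  b2: def={g,k,r} ue=∅
  b3: def={r} ue={g}
  b4: def={d,g} ue={d}
  b5: def={d,g,k} ue={d}

Backward fixpoint:
  live b0: ∅→{d,k}
  live b1: {d,k}→{d,g}
  live b2: {d}→{d}
  live b3: {d,g}→{d}
  live b4: {d}→∅
  live b5: {d}→∅

Interfere edges:
  d: {g,k,r}
  g: {d,k}
  k: {d,g,r}
  r: {d,k}

N(r) = ["d", "k"]

Answer: ["d", "k"]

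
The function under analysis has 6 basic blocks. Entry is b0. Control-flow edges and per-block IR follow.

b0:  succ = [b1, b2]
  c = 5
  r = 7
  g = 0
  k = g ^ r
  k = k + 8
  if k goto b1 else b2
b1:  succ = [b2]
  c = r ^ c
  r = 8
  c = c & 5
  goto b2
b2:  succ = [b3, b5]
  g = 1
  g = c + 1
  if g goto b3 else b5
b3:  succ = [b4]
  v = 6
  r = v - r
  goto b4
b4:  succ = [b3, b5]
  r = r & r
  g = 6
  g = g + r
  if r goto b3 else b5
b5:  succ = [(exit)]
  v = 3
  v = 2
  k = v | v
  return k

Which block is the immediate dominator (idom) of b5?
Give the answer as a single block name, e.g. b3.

Answer: b2

Analysis:
idom tree: b1←b0 b2←b0 b3←b2 b4←b3 b5←b2
Dom∩ at merges:
  b2: preds {b0,b1}: {b0} ∩ {b0,b1} = {b0}; idom=b0
  b3: preds {b2,b4}: {b0,b2} ∩ {b0,b2,b3,b4} = {b0,b2}; idom=b2
  b5: preds {b2,b4}: {b0,b2} ∩ {b0,b2,b3,b4} = {b0,b2}; idom=b2

idom(b5) = b2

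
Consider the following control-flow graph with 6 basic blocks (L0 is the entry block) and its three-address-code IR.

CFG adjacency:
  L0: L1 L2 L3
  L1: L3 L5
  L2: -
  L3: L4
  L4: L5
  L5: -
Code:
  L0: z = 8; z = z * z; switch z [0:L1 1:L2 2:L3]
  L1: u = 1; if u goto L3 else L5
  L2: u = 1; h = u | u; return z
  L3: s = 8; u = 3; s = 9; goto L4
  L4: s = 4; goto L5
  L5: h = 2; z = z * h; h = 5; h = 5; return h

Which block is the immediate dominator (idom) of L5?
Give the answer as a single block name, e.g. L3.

idom tree: L1←L0 L2←L0 L3←L0 L4←L3 L5←L0
Dom at joins:
  L3: preds {L0,L1}: {L0} ∩ {L0,L1} = {L0}; idom=L0
  L5: preds {L1,L4}: {L0,L1} ∩ {L0,L3,L4} = {L0}; idom=L0

idom(L5) = L0

Answer: L0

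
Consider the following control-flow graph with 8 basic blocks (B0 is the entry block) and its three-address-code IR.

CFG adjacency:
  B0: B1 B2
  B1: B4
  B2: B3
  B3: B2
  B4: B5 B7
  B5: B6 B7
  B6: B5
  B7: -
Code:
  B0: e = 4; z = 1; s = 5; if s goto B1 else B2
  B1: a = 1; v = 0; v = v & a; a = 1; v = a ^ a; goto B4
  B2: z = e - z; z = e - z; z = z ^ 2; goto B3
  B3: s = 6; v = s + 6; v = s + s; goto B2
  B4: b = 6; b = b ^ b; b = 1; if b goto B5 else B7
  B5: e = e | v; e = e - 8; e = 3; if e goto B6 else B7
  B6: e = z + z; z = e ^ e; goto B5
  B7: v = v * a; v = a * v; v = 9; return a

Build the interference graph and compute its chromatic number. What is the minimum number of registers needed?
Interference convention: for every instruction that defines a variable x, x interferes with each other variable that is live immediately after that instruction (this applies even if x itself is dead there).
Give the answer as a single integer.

Answer: 5

Analysis:
Block summaries:
  B0: {e,s,z} / ∅
  B1: {a,v} / ∅
  B2: {z} / {e,z}
  B3: {s,v} / ∅
  B4: {b} / ∅
  B5: {e} / {e,v}
  B6: {e,z} / {z}
  B7: {v} / {a,v}

Liveness:
  live B0: ∅→{e,z}
  live B1: {e,z}→{a,e,v,z}
  live B2: {e,z}→{e,z}
  live B3: {e,z}→{e,z}
  live B4: {a,e,v,z}→{a,e,v,z}
  live B5: {a,e,v,z}→{a,v,z}
  live B6: {a,v,z}→{a,e,v,z}
  live B7: {a,v}→∅

Interfere edges:
  a↔{b,e,v,z}
  b↔{a,e,v,z}
  e↔{a,b,s,v,z}
  s↔{e,v,z}
  v↔{a,b,e,s,z}
  z↔{a,b,e,s,v}

Colouring:
  clique {a,b,e,v,z} ⇒ need ≥ 5
  assign a→c3 b→c4 e→c0 s→c3 v→c1 z→c2 — no edge inside a register ⇒ χ ≤ 5
  χ = 5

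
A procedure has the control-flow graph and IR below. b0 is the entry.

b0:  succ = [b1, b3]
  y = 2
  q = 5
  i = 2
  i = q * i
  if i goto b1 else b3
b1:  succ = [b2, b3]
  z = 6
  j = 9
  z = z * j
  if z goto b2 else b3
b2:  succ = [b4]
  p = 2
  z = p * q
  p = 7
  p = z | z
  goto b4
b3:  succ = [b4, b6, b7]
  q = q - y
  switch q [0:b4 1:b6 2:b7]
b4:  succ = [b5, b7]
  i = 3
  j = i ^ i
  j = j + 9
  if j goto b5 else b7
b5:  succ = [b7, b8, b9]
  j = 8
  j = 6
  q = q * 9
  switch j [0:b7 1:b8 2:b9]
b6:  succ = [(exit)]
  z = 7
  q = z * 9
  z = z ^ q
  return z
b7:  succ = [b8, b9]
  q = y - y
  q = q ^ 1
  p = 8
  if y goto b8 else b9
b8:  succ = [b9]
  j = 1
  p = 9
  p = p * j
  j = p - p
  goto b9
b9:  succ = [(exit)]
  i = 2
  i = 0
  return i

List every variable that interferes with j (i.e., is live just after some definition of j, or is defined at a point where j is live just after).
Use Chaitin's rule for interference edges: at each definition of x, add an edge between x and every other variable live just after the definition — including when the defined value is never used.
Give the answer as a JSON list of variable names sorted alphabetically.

Per-block:
  b0 def {i,q,y} use ∅
  b1 def {j,z} use ∅
  b2 def {p,z} use {q}
  b3 def {q} use {q,y}
  b4 def {i,j} use ∅
  b5 def {j,q} use {q}
  b6 def {q,z} use ∅
  b7 def {p,q} use {y}
  b8 def {j,p} use ∅
  b9 def {i} use ∅

Backward fixpoint:
  b0 li=∅ lo={q,y}
  b1 li={q,y} lo={q,y}
  b2 li={q,y} lo={q,y}
  b3 li={q,y} lo={q,y}
  b4 li={q,y} lo={q,y}
  b5 li={q,y} lo={y}
  b6 li=∅ lo=∅
  b7 li={y} lo=∅
  b8 li=∅ lo=∅
  b9 li=∅ lo=∅

Interference:
  i — {q,y}
  j — {p,q,y,z}
  p — {j,q,y,z}
  q — {i,j,p,y,z}
  y — {i,j,p,q,z}
  z — {j,p,q,y}

N(j) = ["p", "q", "y", "z"]

Answer: ["p", "q", "y", "z"]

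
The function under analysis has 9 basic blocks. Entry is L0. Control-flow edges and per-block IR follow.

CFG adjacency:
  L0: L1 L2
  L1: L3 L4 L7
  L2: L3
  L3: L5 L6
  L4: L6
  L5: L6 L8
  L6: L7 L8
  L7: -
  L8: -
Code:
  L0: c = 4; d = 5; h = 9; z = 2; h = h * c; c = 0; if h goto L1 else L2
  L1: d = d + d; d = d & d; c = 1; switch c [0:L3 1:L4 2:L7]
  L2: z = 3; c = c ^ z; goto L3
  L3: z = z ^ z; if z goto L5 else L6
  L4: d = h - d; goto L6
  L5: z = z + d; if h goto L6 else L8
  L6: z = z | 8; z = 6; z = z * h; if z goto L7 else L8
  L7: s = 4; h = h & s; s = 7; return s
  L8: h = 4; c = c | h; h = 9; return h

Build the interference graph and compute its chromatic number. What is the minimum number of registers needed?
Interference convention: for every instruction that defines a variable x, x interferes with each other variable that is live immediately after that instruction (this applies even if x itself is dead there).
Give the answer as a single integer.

Answer: 4

Working:
def/use:
  L0: def={c,d,h,z} ue=∅
  L1: def={c,d} ue={d}
  L2: def={c,z} ue={c}
  L3: def={z} ue={z}
  L4: def={d} ue={d,h}
  L5: def={z} ue={d,h,z}
  L6: def={z} ue={h,z}
  L7: def={h,s} ue={h}
  L8: def={c,h} ue={c}

Live sets:
  live L0: ∅→{c,d,h,z}
  live L1: {d,h,z}→{c,d,h,z}
  live L2: {c,d,h}→{c,d,h,z}
  live L3: {c,d,h,z}→{c,d,h,z}
  live L4: {c,d,h,z}→{c,h,z}
  live L5: {c,d,h,z}→{c,h,z}
  live L6: {c,h,z}→{c,h}
  live L7: {h}→∅
  live L8: {c}→∅

Interference:
  c↔{d,h,z}
  d↔{c,h,z}
  h↔{c,d,s,z}
  s↔{h}
  z↔{c,d,h}

Registers:
  clique {c,d,h,z} ⇒ need ≥ 4
  4-colouring: c0={h}  c1={c,s}  c2={d}  c3={z}
  χ = 4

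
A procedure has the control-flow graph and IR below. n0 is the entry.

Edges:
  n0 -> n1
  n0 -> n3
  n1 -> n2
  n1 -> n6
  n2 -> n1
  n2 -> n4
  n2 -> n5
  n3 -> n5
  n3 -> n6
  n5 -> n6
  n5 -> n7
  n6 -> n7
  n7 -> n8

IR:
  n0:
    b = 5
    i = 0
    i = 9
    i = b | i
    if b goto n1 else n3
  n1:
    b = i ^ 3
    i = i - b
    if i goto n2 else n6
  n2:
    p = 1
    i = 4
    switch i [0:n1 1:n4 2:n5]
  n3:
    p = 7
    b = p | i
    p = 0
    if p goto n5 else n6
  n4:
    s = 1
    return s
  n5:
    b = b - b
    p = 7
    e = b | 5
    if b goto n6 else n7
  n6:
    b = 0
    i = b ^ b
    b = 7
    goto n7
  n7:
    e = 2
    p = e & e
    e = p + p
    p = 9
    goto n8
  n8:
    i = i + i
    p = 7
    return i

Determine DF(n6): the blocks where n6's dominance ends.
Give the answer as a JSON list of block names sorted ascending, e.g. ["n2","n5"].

idom tree: n1←n0 n2←n1 n3←n0 n4←n2 n5←n0 n6←n0 n7←n0 n8←n7
Dom∩ at merges:
  n1: preds {n0,n2}: {n0} ∩ {n0,n1,n2} = {n0}; idom=n0
  n5: preds {n2,n3}: {n0,n1,n2} ∩ {n0,n3} = {n0}; idom=n0
  n6: preds {n1,n3,n5}: {n0,n1} ∩ {n0,n3} ∩ {n0,n5} = {n0}; idom=n0
  n7: preds {n5,n6}: {n0,n5} ∩ {n0,n6} = {n0}; idom=n0

DF derivation:
  join n1 pred n0: · stop@n0
  join n1 pred n2: n2→n1 stop@n0
  join n5 pred n2: n2→n1 stop@n0
  join n5 pred n3: n3 stop@n0
  join n6 pred n1: n1 stop@n0
  join n6 pred n3: n3 stop@n0
  join n6 pred n5: n5 stop@n0
  join n7 pred n5: n5 stop@n0
  join n7 pred n6: n6 stop@n0
  n0 → ∅
  n1 → {n1,n5,n6}
  n2 → {n1,n5}
  n3 → {n5,n6}
  n4 → ∅
  n5 → {n6,n7}
  n6 → {n7}
  n7 → ∅
  n8 → ∅

DF(n6) = ["n7"]

Answer: ["n7"]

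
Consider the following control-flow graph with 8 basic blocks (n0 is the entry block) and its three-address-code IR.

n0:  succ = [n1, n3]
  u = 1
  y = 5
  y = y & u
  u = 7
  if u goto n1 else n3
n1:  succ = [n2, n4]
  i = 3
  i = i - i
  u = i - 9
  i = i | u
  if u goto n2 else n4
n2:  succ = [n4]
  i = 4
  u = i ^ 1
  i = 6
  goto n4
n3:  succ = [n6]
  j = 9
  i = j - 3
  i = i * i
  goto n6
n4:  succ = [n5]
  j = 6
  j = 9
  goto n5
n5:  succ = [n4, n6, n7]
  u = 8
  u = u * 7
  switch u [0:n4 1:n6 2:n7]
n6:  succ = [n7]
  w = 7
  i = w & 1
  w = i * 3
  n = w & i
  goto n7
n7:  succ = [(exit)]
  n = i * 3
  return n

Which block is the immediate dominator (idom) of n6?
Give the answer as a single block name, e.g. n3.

Answer: n0

Analysis:
idom tree: n1←n0 n2←n1 n3←n0 n4←n1 n5←n4 n6←n0 n7←n0
Dom∩ at merges:
  n4: preds {n1,n2,n5}: {n0,n1} ∩ {n0,n1,n2} ∩ {n0,n1,n4,n5} = {n0,n1}; idom=n1
  n6: preds {n3,n5}: {n0,n3} ∩ {n0,n1,n4,n5} = {n0}; idom=n0
  n7: preds {n5,n6}: {n0,n1,n4,n5} ∩ {n0,n6} = {n0}; idom=n0

idom(n6) = n0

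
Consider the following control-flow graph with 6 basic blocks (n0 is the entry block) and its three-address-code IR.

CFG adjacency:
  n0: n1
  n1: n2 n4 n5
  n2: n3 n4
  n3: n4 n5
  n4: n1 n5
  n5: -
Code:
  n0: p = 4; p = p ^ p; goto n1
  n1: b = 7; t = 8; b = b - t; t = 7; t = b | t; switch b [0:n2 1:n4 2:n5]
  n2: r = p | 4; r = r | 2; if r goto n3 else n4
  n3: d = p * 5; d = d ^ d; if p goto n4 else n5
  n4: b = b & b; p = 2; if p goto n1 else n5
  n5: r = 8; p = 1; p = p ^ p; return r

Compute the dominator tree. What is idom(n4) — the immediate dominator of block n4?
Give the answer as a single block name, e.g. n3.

idom tree: n1←n0 n2←n1 n3←n2 n4←n1 n5←n1
Dom∩ at merges:
  n1: preds {n0,n4}: {n0} ∩ {n0,n1,n4} = {n0}; idom=n0
  n4: preds {n1,n2,n3}: {n0,n1} ∩ {n0,n1,n2} ∩ {n0,n1,n2,n3} = {n0,n1}; idom=n1
  n5: preds {n1,n3,n4}: {n0,n1} ∩ {n0,n1,n2,n3} ∩ {n0,n1,n4} = {n0,n1}; idom=n1

idom(n4) = n1

Answer: n1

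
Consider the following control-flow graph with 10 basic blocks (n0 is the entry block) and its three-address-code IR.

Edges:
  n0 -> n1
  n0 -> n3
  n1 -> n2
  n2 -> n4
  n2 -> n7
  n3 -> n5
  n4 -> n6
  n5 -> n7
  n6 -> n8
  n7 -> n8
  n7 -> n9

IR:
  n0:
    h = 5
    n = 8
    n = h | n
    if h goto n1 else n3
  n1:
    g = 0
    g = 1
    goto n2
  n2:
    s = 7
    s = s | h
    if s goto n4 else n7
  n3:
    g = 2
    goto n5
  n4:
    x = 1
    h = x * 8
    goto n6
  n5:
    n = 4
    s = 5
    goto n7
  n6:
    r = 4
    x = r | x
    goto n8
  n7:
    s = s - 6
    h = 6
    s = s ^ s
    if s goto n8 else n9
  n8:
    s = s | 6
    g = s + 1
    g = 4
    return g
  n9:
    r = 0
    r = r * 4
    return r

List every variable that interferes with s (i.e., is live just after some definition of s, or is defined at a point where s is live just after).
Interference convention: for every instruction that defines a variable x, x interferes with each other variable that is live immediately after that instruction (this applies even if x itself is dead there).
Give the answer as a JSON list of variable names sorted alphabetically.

Per-block:
  n0: def={h,n} ue=∅
  n1: def={g} ue=∅
  n2: def={s} ue={h}
  n3: def={g} ue=∅
  n4: def={h,x} ue=∅
  n5: def={n,s} ue=∅
  n6: def={r,x} ue={x}
  n7: def={h,s} ue={s}
  n8: def={g,s} ue={s}
  n9: def={r} ue=∅

Liveness:
  live n0: ∅→{h}
  live n1: {h}→{h}
  live n2: {h}→{s}
  live n3: ∅→∅
  live n4: {s}→{s,x}
  live n5: ∅→{s}
  live n6: {s,x}→{s}
  live n7: {s}→{s}
  live n8: {s}→∅
  live n9: ∅→∅

Interfere edges:
  g: {h}
  h: {g,n,s,x}
  n: {h}
  r: {s,x}
  s: {h,r,x}
  x: {h,r,s}

N(s) = ["h", "r", "x"]

Answer: ["h", "r", "x"]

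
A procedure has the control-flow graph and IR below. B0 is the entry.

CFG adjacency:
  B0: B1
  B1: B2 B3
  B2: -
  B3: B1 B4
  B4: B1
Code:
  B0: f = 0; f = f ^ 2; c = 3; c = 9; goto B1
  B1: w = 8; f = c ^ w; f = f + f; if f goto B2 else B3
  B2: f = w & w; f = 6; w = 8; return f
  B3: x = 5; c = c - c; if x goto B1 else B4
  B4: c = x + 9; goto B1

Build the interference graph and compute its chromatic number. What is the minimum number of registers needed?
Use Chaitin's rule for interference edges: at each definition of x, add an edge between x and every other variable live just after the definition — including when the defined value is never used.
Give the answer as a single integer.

Answer: 3

Analysis:
Per-block:
  B0: def={c,f} ue=∅
  B1: def={f,w} ue={c}
  B2: def={f,w} ue={w}
  B3: def={c,x} ue={c}
  B4: def={c} ue={x}

Backward fixpoint:
  live B0: ∅→{c}
  live B1: {c}→{c,w}
  live B2: {w}→∅
  live B3: {c}→{c,x}
  live B4: {x}→{c}

Interference:
  c: {f,w,x}
  f: {c,w}
  w: {c,f}
  x: {c}

Chromatic number:
  clique {c,f,w} ⇒ need ≥ 3
  3-colouring: c0={c}  c1={f,x}  c2={w}
  χ = 3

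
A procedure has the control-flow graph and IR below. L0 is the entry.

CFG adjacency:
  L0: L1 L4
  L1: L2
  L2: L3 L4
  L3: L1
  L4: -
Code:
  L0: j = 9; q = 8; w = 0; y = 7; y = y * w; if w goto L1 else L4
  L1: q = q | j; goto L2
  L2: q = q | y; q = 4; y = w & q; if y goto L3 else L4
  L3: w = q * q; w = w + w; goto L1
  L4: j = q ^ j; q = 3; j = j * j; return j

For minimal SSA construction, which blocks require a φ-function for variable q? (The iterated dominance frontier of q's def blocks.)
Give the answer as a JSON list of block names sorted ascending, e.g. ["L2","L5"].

idom tree: L1←L0 L2←L1 L3←L2 L4←L0
Dom at joins:
  L1: preds {L0,L3}: {L0} ∩ {L0,L1,L2,L3} = {L0}; idom=L0
  L4: preds {L0,L2}: {L0} ∩ {L0,L1,L2} = {L0}; idom=L0

Frontier:
  L1←L0: walk · to L0
  L1←L3: walk L3→L2→L1 to L0
  L4←L0: walk · to L0
  L4←L2: walk L2→L1 to L0
  L0 → ∅
  L1 → {L1,L4}
  L2 → {L1,L4}
  L3 → {L1}
  L4 → ∅

φ for q: defs {L0,L1,L2,L4}
  DF⁺ = {L1,L4}

Answer: ["L1", "L4"]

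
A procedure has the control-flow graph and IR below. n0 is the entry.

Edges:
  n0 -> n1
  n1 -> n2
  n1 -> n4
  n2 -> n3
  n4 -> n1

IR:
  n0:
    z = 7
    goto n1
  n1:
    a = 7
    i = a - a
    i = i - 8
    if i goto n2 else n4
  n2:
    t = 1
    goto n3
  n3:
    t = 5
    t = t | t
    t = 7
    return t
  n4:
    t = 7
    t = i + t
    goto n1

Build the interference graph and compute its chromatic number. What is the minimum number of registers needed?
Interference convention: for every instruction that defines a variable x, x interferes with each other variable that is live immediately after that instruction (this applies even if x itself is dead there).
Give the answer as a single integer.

Per-block:
  n0 def {z} use ∅
  n1 def {a,i} use ∅
  n2 def {t} use ∅
  n3 def {t} use ∅
  n4 def {t} use {i}

Live sets:
  live n0: ∅→∅
  live n1: ∅→{i}
  live n2: ∅→∅
  live n3: ∅→∅
  live n4: {i}→∅

Interference:
  a: ∅
  i: {t}
  t: {i}
  z: ∅

Chromatic number:
  {i,t} pairwise interfere (2-clique) ⇒ χ ≥ 2
  assign a→R0 i→R0 t→R1 z→R0 — no edge inside a register ⇒ χ ≤ 2
  χ = 2

Answer: 2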